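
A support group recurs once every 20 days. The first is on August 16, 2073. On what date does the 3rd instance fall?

The 3rd occurrence is 2 intervals after the first: 2 × 20 = 40 days after August 16, 2073.
August has 31 days — 15 days to the end of August leaves 25.
25 days into September → September 25, 2073.

September 25, 2073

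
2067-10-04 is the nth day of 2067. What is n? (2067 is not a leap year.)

Days in months before October: 31 + 28 + 31 + 30 + 31 + 30 + 31 + 31 + 30 = 273.
Plus 4 days into October → day 277.

277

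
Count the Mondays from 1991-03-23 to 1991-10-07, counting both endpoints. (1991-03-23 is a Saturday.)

1991-03-23 is a Saturday; the first Monday on or after it is 1991-03-25 (2 days later).
From 1991-03-25 to 1991-10-07: 6 + 30 + 31 + 30 + 31 + 31 + 30 + 7 = 196 days (rest of March, April, May, June, July, August, September, October).
196 ÷ 7 = 28 full weeks with remainder 0, so 28 more Mondays after the first → 29.

29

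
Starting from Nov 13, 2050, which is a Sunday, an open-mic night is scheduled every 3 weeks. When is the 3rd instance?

The 3rd occurrence is 2 intervals after the first: 2 × 21 = 42 days after Nov 13, 2050.
Nov has 30 days — 17 days to the end of Nov leaves 25.
25 days into Dec → Dec 25, 2050.

Dec 25, 2050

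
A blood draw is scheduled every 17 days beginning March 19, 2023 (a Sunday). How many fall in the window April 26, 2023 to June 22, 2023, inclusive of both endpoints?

3

Occurrences land 17·i days after March 19, 2023 for i = 0, 1, 2, …
April 26, 2023 is 38 days after the start; 38 ÷ 17 = 2 remainder 4; since the remainder is 4, round up to i = 3. First occurrence in the window: #4 on May 9, 2023 (3×17 = 51 days in).
June 22, 2023 is 95 days after the start; 95 ÷ 17 = 5 remainder 10. Last occurrence in the window: #6 on June 12, 2023.
Occurrences #4 through #6: 3 in total.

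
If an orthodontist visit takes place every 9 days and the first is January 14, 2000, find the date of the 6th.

The 6th occurrence is 5 intervals after the first: 5 × 9 = 45 days after January 14, 2000.
January has 31 days — 17 days to the end of January leaves 28.
28 days into February → February 28, 2000.

February 28, 2000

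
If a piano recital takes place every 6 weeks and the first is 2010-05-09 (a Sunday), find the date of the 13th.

The 13th occurrence is 12 intervals after the first: 12 × 42 = 504 days after 2010-05-09.
May has 31 days — 22 days to the end of May leaves 482.
From end of May to end of 2010 is 214 days (268 left).
January has 31 days (237 left).
February has 28 days (209 left).
March has 31 days (178 left).
April has 30 days (148 left).
May has 31 days (117 left).
June has 30 days (87 left).
July has 31 days (56 left).
August has 31 days (25 left).
25 days into September → 2011-09-25.

2011-09-25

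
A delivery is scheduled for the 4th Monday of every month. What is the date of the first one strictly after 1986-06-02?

1986-06-23

June 1986 starts on a Sunday; its first Monday is the 2nd, so the 4th Monday is the 23rd — 1986-06-23.
1986-06-23 is after 1986-06-02, so that is the next one.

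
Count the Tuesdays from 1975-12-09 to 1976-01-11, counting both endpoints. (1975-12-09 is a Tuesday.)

5

1975-12-09 is a Tuesday; the first Tuesday on or after it is 1975-12-09.
From 1975-12-09 to 1976-01-11: 22 + 11 = 33 days (rest of December, January).
33 ÷ 7 = 4 full weeks with remainder 5, so 4 more Tuesdays after the first → 5.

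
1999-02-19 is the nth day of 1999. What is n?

Days in months before February: 31 = 31.
Plus 19 days into February → day 50.

50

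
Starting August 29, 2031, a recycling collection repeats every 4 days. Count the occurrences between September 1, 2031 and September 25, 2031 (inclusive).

6

Occurrences land 4·i days after August 29, 2031 for i = 0, 1, 2, …
September 1, 2031 is 3 days after the start; 3 ÷ 4 = 0 remainder 3; since the remainder is 3, round up to i = 1. First occurrence in the window: #2 on September 2, 2031 (1×4 = 4 days in).
September 25, 2031 is 27 days after the start; 27 ÷ 4 = 6 remainder 3. Last occurrence in the window: #7 on September 22, 2031.
Occurrences #2 through #7: 6 in total.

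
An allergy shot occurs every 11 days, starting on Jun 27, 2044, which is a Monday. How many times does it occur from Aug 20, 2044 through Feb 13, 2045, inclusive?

17

Occurrences land 11·i days after Jun 27, 2044 for i = 0, 1, 2, …
Aug 20, 2044 is 54 days after the start; 54 ÷ 11 = 4 remainder 10; since the remainder is 10, round up to i = 5. First occurrence in the window: #6 on Aug 21, 2044 (5×11 = 55 days in).
Feb 13, 2045 is 231 days after the start; 231 ÷ 11 = 21 remainder 0. Last occurrence in the window: #22 on Feb 13, 2045.
Occurrences #6 through #22: 17 in total.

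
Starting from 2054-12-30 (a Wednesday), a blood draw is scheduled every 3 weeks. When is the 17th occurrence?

2055-12-01

The 17th occurrence is 16 intervals after the first: 16 × 21 = 336 days after 2054-12-30.
December has 31 days — 1 day to the end of December leaves 335.
January has 31 days (304 left).
February has 28 days (276 left).
March has 31 days (245 left).
April has 30 days (215 left).
May has 31 days (184 left).
June has 30 days (154 left).
July has 31 days (123 left).
August has 31 days (92 left).
September has 30 days (62 left).
October has 31 days (31 left).
November has 30 days (1 left).
1 day into December → 2055-12-01.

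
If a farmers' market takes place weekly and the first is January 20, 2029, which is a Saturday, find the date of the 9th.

March 17, 2029

The 9th occurrence is 8 intervals after the first: 8 × 7 = 56 days after January 20, 2029.
January has 31 days — 11 days to the end of January leaves 45.
February has 28 days (17 left).
17 days into March → March 17, 2029.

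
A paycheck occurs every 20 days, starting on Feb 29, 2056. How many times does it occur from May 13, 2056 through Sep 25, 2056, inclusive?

Occurrences land 20·i days after Feb 29, 2056 for i = 0, 1, 2, …
May 13, 2056 is 74 days after the start; 74 ÷ 20 = 3 remainder 14; since the remainder is 14, round up to i = 4. First occurrence in the window: #5 on May 19, 2056 (4×20 = 80 days in).
Sep 25, 2056 is 209 days after the start; 209 ÷ 20 = 10 remainder 9. Last occurrence in the window: #11 on Sep 16, 2056.
Occurrences #5 through #11: 7 in total.

7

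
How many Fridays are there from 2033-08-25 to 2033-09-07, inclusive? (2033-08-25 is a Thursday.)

2

2033-08-25 is a Thursday; the first Friday on or after it is 2033-08-26 (1 day later).
From 2033-08-26 to 2033-09-07: 5 + 7 = 12 days (rest of August, September).
12 ÷ 7 = 1 full weeks with remainder 5, so 1 more Fridays after the first → 2.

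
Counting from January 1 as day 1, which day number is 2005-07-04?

Days in months before July: 31 + 28 + 31 + 30 + 31 + 30 = 181.
Plus 4 days into July → day 185.

185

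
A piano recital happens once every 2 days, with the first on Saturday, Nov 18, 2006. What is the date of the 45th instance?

The 45th occurrence is 44 intervals after the first: 44 × 2 = 88 days after Nov 18, 2006.
Nov has 30 days — 12 days to the end of Nov leaves 76.
Dec has 31 days (45 left).
Jan has 31 days (14 left).
14 days into Feb → Feb 14, 2007.

Feb 14, 2007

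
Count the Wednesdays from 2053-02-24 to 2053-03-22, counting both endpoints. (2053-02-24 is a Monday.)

2053-02-24 is a Monday; the first Wednesday on or after it is 2053-02-26 (2 days later).
From 2053-02-26 to 2053-03-22: 2 + 22 = 24 days (rest of February, March).
24 ÷ 7 = 3 full weeks with remainder 3, so 3 more Wednesdays after the first → 4.

4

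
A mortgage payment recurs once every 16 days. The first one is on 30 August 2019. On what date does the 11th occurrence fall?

The 11th occurrence is 10 intervals after the first: 10 × 16 = 160 days after 30 August 2019.
August has 31 days — 1 day to the end of August leaves 159.
September has 30 days (129 left).
October has 31 days (98 left).
November has 30 days (68 left).
December has 31 days (37 left).
January has 31 days (6 left).
6 days into February → 6 February 2020.

6 February 2020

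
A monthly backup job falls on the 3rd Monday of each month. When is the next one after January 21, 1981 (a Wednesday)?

January 1981 starts on a Thursday; its first Monday is the 5th, so the 3rd Monday is the 19th — January 19, 1981.
That is not after January 21, 1981, so look at February 1981.
February 1981 starts on a Sunday; its first Monday is the 2nd, so the 3rd Monday is the 16th — February 16, 1981.

February 16, 1981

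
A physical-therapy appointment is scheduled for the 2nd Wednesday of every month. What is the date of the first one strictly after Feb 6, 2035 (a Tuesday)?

Feb 14, 2035

Feb 2035 starts on a Thursday; its first Wednesday is the 7th, so the 2nd Wednesday is the 14th — Feb 14, 2035.
Feb 14, 2035 is after Feb 6, 2035, so that is the next one.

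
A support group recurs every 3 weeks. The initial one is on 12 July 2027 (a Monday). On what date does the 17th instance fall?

The 17th occurrence is 16 intervals after the first: 16 × 21 = 336 days after 12 July 2027.
July has 31 days — 19 days to the end of July leaves 317.
August has 31 days (286 left).
September has 30 days (256 left).
October has 31 days (225 left).
November has 30 days (195 left).
December has 31 days (164 left).
January has 31 days (133 left).
February has 29 days (104 left).
March has 31 days (73 left).
April has 30 days (43 left).
May has 31 days (12 left).
12 days into June → 12 June 2028.

12 June 2028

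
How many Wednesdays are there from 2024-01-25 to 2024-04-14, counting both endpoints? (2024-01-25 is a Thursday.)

11

2024-01-25 is a Thursday; the first Wednesday on or after it is 2024-01-31 (6 days later).
From 2024-01-31 to 2024-04-14: 0 + 29 + 31 + 14 = 74 days (rest of January, February, March, April).
74 ÷ 7 = 10 full weeks with remainder 4, so 10 more Wednesdays after the first → 11.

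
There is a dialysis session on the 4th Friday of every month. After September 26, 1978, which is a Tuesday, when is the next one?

September 1978 starts on a Friday; its first Friday is the 1st, so the 4th Friday is the 22nd — September 22, 1978.
That is not after September 26, 1978, so look at October 1978.
October 1978 starts on a Sunday; its first Friday is the 6th, so the 4th Friday is the 27th — October 27, 1978.

October 27, 1978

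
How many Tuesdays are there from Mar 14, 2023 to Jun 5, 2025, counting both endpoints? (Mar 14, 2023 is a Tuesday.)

Mar 14, 2023 is a Tuesday; the first Tuesday on or after it is Mar 14, 2023.
From Mar 14, 2023 to Jun 5, 2025: 292 + 366 + 156 = 814 days (rest of 2023, 2024, to Jun 5, 2025 in 2025).
814 ÷ 7 = 116 full weeks with remainder 2, so 116 more Tuesdays after the first → 117.

117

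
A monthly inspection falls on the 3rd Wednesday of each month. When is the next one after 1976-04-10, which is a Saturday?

April 1976 starts on a Thursday; its first Wednesday is the 7th, so the 3rd Wednesday is the 21st — 1976-04-21.
1976-04-21 is after 1976-04-10, so that is the next one.

1976-04-21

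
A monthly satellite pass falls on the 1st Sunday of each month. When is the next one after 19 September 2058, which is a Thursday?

6 October 2058

September 2058 starts on a Sunday, so its 1st Sunday is 1 September 2058.
That is not after 19 September 2058, so look at October 2058.
October 2058 starts on a Tuesday, so its 1st Sunday is 6 October 2058 (5 days in).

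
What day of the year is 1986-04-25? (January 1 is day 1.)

115

Days in months before April: 31 + 28 + 31 = 90.
Plus 25 days into April → day 115.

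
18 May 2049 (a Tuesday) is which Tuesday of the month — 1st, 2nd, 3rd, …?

3rd

Day 18 falls in week ⌈18/7⌉ of the month.
Days 1–7 hold the 1st Tuesday, 8–14 the 2nd, 15–21 the 3rd, 22–28 the 4th, 29–31 the 5th.
18 is in the range for the 3rd.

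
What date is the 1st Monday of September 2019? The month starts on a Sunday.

2 September 2019

September 2019 begins on a Sunday, so the first Monday is September 2 (1 day later).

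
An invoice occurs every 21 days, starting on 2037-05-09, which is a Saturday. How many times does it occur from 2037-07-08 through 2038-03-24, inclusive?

Occurrences land 21·i days after 2037-05-09 for i = 0, 1, 2, …
2037-07-08 is 60 days after the start; 60 ÷ 21 = 2 remainder 18; since the remainder is 18, round up to i = 3. First occurrence in the window: #4 on 2037-07-11 (3×21 = 63 days in).
2038-03-24 is 319 days after the start; 319 ÷ 21 = 15 remainder 4. Last occurrence in the window: #16 on 2038-03-20.
Occurrences #4 through #16: 13 in total.

13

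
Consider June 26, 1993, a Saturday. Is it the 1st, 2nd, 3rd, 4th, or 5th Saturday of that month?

4th

Day 26 falls in week ⌈26/7⌉ of the month.
Days 1–7 hold the 1st Saturday, 8–14 the 2nd, 15–21 the 3rd, 22–28 the 4th, 29–31 the 5th.
26 is in the range for the 4th.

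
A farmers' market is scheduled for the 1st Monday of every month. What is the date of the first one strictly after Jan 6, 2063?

Feb 5, 2063

Jan 2063 starts on a Monday, so its 1st Monday is Jan 1, 2063.
That is not after Jan 6, 2063, so look at Feb 2063.
Feb 2063 starts on a Thursday, so its 1st Monday is Feb 5, 2063 (4 days in).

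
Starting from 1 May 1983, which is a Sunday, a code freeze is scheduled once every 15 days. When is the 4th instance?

15 June 1983

The 4th occurrence is 3 intervals after the first: 3 × 15 = 45 days after 1 May 1983.
May has 31 days — 30 days to the end of May leaves 15.
15 days into June → 15 June 1983.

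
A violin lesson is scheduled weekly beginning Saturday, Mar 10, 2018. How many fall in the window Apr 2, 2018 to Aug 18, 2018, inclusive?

Occurrences land 7·i days after Mar 10, 2018 for i = 0, 1, 2, …
Apr 2, 2018 is 23 days after the start; 23 ÷ 7 = 3 remainder 2; since the remainder is 2, round up to i = 4. First occurrence in the window: #5 on Apr 7, 2018 (4×7 = 28 days in).
Aug 18, 2018 is 161 days after the start; 161 ÷ 7 = 23 remainder 0. Last occurrence in the window: #24 on Aug 18, 2018.
Occurrences #5 through #24: 20 in total.

20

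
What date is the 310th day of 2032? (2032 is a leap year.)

Jan has 31 days (310 − 31 = 279 remain).
Feb has 29 days (279 − 29 = 250 remain).
Mar has 31 days (250 − 31 = 219 remain).
Apr has 30 days (219 − 30 = 189 remain).
May has 31 days (189 − 31 = 158 remain).
Jun has 30 days (158 − 30 = 128 remain).
Jul has 31 days (128 − 31 = 97 remain).
Aug has 31 days (97 − 31 = 66 remain).
Sep has 30 days (66 − 30 = 36 remain).
Oct has 31 days (36 − 31 = 5 remain).
5 into Nov → Nov 5.

Nov 5, 2032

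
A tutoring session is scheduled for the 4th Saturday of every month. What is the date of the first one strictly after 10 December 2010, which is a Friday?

December 2010 starts on a Wednesday; its first Saturday is the 4th, so the 4th Saturday is the 25th — 25 December 2010.
25 December 2010 is after 10 December 2010, so that is the next one.

25 December 2010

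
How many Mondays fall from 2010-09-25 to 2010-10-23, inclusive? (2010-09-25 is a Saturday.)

4

2010-09-25 is a Saturday; the first Monday on or after it is 2010-09-27 (2 days later).
From 2010-09-27 to 2010-10-23: 3 + 23 = 26 days (rest of September, October).
26 ÷ 7 = 3 full weeks with remainder 5, so 3 more Mondays after the first → 4.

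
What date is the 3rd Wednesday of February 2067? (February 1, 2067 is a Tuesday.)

February 2067 begins on a Tuesday, so the first Wednesday is February 2 (1 day later).
The 3rd Wednesday is 2 weeks later: 2 + 14 = 16.

February 16, 2067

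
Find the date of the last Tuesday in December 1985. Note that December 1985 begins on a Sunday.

31 December 1985

December 1985 begins on a Sunday, so the first Tuesday is December 3 (2 days later).
December 1985 has 31 days. Adding weeks: 3, 10, 17, 24, 31 — the last one ≤ 31 is the 31st.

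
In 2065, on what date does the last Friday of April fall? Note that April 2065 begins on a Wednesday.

April 2065 begins on a Wednesday, so the first Friday is April 3 (2 days later).
April 2065 has 30 days. Adding weeks: 3, 10, 17, 24 — the last one ≤ 30 is the 24th.

April 24, 2065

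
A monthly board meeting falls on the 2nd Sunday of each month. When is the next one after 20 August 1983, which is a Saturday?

August 1983 starts on a Monday; its first Sunday is the 7th, so the 2nd Sunday is the 14th — 14 August 1983.
That is not after 20 August 1983, so look at September 1983.
September 1983 starts on a Thursday; its first Sunday is the 4th, so the 2nd Sunday is the 11th — 11 September 1983.

11 September 1983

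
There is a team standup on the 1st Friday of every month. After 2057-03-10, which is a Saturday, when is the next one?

2057-04-06

March 2057 starts on a Thursday, so its 1st Friday is 2057-03-02 (1 day in).
That is not after 2057-03-10, so look at April 2057.
April 2057 starts on a Sunday, so its 1st Friday is 2057-04-06 (5 days in).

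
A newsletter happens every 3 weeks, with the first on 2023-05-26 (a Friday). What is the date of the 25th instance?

2024-10-11

The 25th occurrence is 24 intervals after the first: 24 × 21 = 504 days after 2023-05-26.
May has 31 days — 5 days to the end of May leaves 499.
From end of May to end of 2023 is 214 days (285 left).
January has 31 days (254 left).
February has 29 days (225 left).
March has 31 days (194 left).
April has 30 days (164 left).
May has 31 days (133 left).
June has 30 days (103 left).
July has 31 days (72 left).
August has 31 days (41 left).
September has 30 days (11 left).
11 days into October → 2024-10-11.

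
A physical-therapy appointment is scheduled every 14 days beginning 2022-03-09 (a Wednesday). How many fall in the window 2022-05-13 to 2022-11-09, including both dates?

Occurrences land 14·i days after 2022-03-09 for i = 0, 1, 2, …
2022-05-13 is 65 days after the start; 65 ÷ 14 = 4 remainder 9; since the remainder is 9, round up to i = 5. First occurrence in the window: #6 on 2022-05-18 (5×14 = 70 days in).
2022-11-09 is 245 days after the start; 245 ÷ 14 = 17 remainder 7. Last occurrence in the window: #18 on 2022-11-02.
Occurrences #6 through #18: 13 in total.

13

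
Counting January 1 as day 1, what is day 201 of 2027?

Jul 20, 2027

Jan has 31 days (201 − 31 = 170 remain).
Feb has 28 days (170 − 28 = 142 remain).
Mar has 31 days (142 − 31 = 111 remain).
Apr has 30 days (111 − 30 = 81 remain).
May has 31 days (81 − 31 = 50 remain).
Jun has 30 days (50 − 30 = 20 remain).
20 into Jul → Jul 20.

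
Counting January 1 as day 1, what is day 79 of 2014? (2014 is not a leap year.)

March 20, 2014

January has 31 days (79 − 31 = 48 remain).
February has 28 days (48 − 28 = 20 remain).
20 into March → March 20.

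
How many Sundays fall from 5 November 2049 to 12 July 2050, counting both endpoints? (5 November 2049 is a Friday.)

36

5 November 2049 is a Friday; the first Sunday on or after it is 7 November 2049 (2 days later).
From 7 November 2049 to 12 July 2050: 23 + 31 + 31 + 28 + 31 + 30 + 31 + 30 + 12 = 247 days (rest of November, December, January, February, March, April, May, June, July).
247 ÷ 7 = 35 full weeks with remainder 2, so 35 more Sundays after the first → 36.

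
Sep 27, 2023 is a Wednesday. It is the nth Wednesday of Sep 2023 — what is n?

Day 27 falls in week ⌈27/7⌉ of the month.
Days 1–7 hold the 1st Wednesday, 8–14 the 2nd, 15–21 the 3rd, 22–28 the 4th, 29–31 the 5th.
27 is in the range for the 4th.

4th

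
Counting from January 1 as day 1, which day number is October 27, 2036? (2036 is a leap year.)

Days in months before October: 31 + 29 + 31 + 30 + 31 + 30 + 31 + 31 + 30 = 274.
Plus 27 days into October → day 301.

301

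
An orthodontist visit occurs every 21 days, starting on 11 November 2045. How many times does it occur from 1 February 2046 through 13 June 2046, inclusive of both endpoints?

7

Occurrences land 21·i days after 11 November 2045 for i = 0, 1, 2, …
1 February 2046 is 82 days after the start; 82 ÷ 21 = 3 remainder 19; since the remainder is 19, round up to i = 4. First occurrence in the window: #5 on 3 February 2046 (4×21 = 84 days in).
13 June 2046 is 214 days after the start; 214 ÷ 21 = 10 remainder 4. Last occurrence in the window: #11 on 9 June 2046.
Occurrences #5 through #11: 7 in total.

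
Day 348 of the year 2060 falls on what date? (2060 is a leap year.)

January has 31 days (348 − 31 = 317 remain).
February has 29 days (317 − 29 = 288 remain).
March has 31 days (288 − 31 = 257 remain).
April has 30 days (257 − 30 = 227 remain).
May has 31 days (227 − 31 = 196 remain).
June has 30 days (196 − 30 = 166 remain).
July has 31 days (166 − 31 = 135 remain).
August has 31 days (135 − 31 = 104 remain).
September has 30 days (104 − 30 = 74 remain).
October has 31 days (74 − 31 = 43 remain).
November has 30 days (43 − 30 = 13 remain).
13 into December → December 13.

13 December 2060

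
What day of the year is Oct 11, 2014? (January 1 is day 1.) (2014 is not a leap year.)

Days in months before Oct: 31 + 28 + 31 + 30 + 31 + 30 + 31 + 31 + 30 = 273.
Plus 11 days into Oct → day 284.

284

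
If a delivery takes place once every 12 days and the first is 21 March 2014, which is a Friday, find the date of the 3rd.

The 3rd occurrence is 2 intervals after the first: 2 × 12 = 24 days after 21 March 2014.
March has 31 days — 10 days to the end of March leaves 14.
14 days into April → 14 April 2014.

14 April 2014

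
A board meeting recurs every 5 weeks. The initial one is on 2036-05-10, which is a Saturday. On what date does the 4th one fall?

The 4th occurrence is 3 intervals after the first: 3 × 35 = 105 days after 2036-05-10.
May has 31 days — 21 days to the end of May leaves 84.
June has 30 days (54 left).
July has 31 days (23 left).
23 days into August → 2036-08-23.

2036-08-23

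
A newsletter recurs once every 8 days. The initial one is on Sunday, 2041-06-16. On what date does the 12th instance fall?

The 12th occurrence is 11 intervals after the first: 11 × 8 = 88 days after 2041-06-16.
June has 30 days — 14 days to the end of June leaves 74.
July has 31 days (43 left).
August has 31 days (12 left).
12 days into September → 2041-09-12.

2041-09-12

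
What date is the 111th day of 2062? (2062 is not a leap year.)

2062-04-21

January has 31 days (111 − 31 = 80 remain).
February has 28 days (80 − 28 = 52 remain).
March has 31 days (52 − 31 = 21 remain).
21 into April → April 21.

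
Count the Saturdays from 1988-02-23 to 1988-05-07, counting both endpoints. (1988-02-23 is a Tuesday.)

11

1988-02-23 is a Tuesday; the first Saturday on or after it is 1988-02-27 (4 days later).
From 1988-02-27 to 1988-05-07: 2 + 31 + 30 + 7 = 70 days (rest of February, March, April, May).
70 ÷ 7 = 10 full weeks with remainder 0, so 10 more Saturdays after the first → 11.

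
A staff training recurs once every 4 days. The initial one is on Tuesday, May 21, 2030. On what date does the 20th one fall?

The 20th occurrence is 19 intervals after the first: 19 × 4 = 76 days after May 21, 2030.
May has 31 days — 10 days to the end of May leaves 66.
Jun has 30 days (36 left).
Jul has 31 days (5 left).
5 days into Aug → Aug 5, 2030.

Aug 5, 2030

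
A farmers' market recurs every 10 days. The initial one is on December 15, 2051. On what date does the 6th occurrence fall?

February 3, 2052

The 6th occurrence is 5 intervals after the first: 5 × 10 = 50 days after December 15, 2051.
December has 31 days — 16 days to the end of December leaves 34.
January has 31 days (3 left).
3 days into February → February 3, 2052.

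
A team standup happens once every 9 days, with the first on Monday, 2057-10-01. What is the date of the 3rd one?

The 3rd occurrence is 2 intervals after the first: 2 × 9 = 18 days after 2057-10-01.
18 days later is 2057-10-19.

2057-10-19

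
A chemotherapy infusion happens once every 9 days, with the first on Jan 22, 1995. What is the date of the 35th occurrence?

The 35th occurrence is 34 intervals after the first: 34 × 9 = 306 days after Jan 22, 1995.
Jan has 31 days — 9 days to the end of Jan leaves 297.
Feb has 28 days (269 left).
Mar has 31 days (238 left).
Apr has 30 days (208 left).
May has 31 days (177 left).
Jun has 30 days (147 left).
Jul has 31 days (116 left).
Aug has 31 days (85 left).
Sep has 30 days (55 left).
Oct has 31 days (24 left).
24 days into Nov → Nov 24, 1995.

Nov 24, 1995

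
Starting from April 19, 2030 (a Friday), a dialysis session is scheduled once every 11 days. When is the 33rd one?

April 6, 2031

The 33rd occurrence is 32 intervals after the first: 32 × 11 = 352 days after April 19, 2030.
April has 30 days — 11 days to the end of April leaves 341.
May has 31 days (310 left).
June has 30 days (280 left).
July has 31 days (249 left).
August has 31 days (218 left).
September has 30 days (188 left).
October has 31 days (157 left).
November has 30 days (127 left).
December has 31 days (96 left).
January has 31 days (65 left).
February has 28 days (37 left).
March has 31 days (6 left).
6 days into April → April 6, 2031.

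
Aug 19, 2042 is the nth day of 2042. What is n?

Days in months before Aug: 31 + 28 + 31 + 30 + 31 + 30 + 31 = 212.
Plus 19 days into Aug → day 231.

231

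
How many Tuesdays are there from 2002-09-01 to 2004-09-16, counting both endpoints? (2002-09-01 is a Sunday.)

2002-09-01 is a Sunday; the first Tuesday on or after it is 2002-09-03 (2 days later).
From 2002-09-03 to 2004-09-16: 119 + 365 + 260 = 744 days (rest of 2002, 2003, to 2004-09-16 in 2004).
744 ÷ 7 = 106 full weeks with remainder 2, so 106 more Tuesdays after the first → 107.

107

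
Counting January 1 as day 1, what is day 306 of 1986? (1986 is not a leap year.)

January has 31 days (306 − 31 = 275 remain).
February has 28 days (275 − 28 = 247 remain).
March has 31 days (247 − 31 = 216 remain).
April has 30 days (216 − 30 = 186 remain).
May has 31 days (186 − 31 = 155 remain).
June has 30 days (155 − 30 = 125 remain).
July has 31 days (125 − 31 = 94 remain).
August has 31 days (94 − 31 = 63 remain).
September has 30 days (63 − 30 = 33 remain).
October has 31 days (33 − 31 = 2 remain).
2 into November → November 2.

2 November 1986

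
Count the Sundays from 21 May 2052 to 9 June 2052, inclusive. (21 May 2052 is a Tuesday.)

3

21 May 2052 is a Tuesday; the first Sunday on or after it is 26 May 2052 (5 days later).
From 26 May 2052 to 9 June 2052: 5 + 9 = 14 days (rest of May, June).
14 ÷ 7 = 2 full weeks with remainder 0, so 2 more Sundays after the first → 3.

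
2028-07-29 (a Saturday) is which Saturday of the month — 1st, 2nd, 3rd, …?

Day 29 falls in week ⌈29/7⌉ of the month.
Days 1–7 hold the 1st Saturday, 8–14 the 2nd, 15–21 the 3rd, 22–28 the 4th, 29–31 the 5th.
29 is in the range for the 5th.

5th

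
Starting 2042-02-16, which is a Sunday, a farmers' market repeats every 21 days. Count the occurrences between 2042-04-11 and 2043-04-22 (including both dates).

18

Occurrences land 21·i days after 2042-02-16 for i = 0, 1, 2, …
2042-04-11 is 54 days after the start; 54 ÷ 21 = 2 remainder 12; since the remainder is 12, round up to i = 3. First occurrence in the window: #4 on 2042-04-20 (3×21 = 63 days in).
2043-04-22 is 430 days after the start; 430 ÷ 21 = 20 remainder 10. Last occurrence in the window: #21 on 2043-04-12.
Occurrences #4 through #21: 18 in total.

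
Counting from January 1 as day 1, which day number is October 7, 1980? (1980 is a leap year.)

Days in months before October: 31 + 29 + 31 + 30 + 31 + 30 + 31 + 31 + 30 = 274.
Plus 7 days into October → day 281.

281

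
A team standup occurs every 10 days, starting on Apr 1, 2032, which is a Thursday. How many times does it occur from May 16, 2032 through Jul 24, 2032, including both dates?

7

Occurrences land 10·i days after Apr 1, 2032 for i = 0, 1, 2, …
May 16, 2032 is 45 days after the start; 45 ÷ 10 = 4 remainder 5; since the remainder is 5, round up to i = 5. First occurrence in the window: #6 on May 21, 2032 (5×10 = 50 days in).
Jul 24, 2032 is 114 days after the start; 114 ÷ 10 = 11 remainder 4. Last occurrence in the window: #12 on Jul 20, 2032.
Occurrences #6 through #12: 7 in total.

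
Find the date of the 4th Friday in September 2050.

23 September 2050

The first Friday of September 2050 is September 2.
The 4th Friday is 3 weeks later: 2 + 21 = 23.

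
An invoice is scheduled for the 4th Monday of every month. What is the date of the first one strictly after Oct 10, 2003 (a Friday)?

Oct 2003 starts on a Wednesday; its first Monday is the 6th, so the 4th Monday is the 27th — Oct 27, 2003.
Oct 27, 2003 is after Oct 10, 2003, so that is the next one.

Oct 27, 2003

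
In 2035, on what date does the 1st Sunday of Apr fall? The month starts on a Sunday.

Apr 1, 2035

Apr 2035 begins on a Sunday, so the first Sunday is Apr 1.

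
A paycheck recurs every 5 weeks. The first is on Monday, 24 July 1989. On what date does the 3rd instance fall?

The 3rd occurrence is 2 intervals after the first: 2 × 35 = 70 days after 24 July 1989.
July has 31 days — 7 days to the end of July leaves 63.
August has 31 days (32 left).
September has 30 days (2 left).
2 days into October → 2 October 1989.

2 October 1989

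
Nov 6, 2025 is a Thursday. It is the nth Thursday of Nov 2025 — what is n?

Day 6 falls in week ⌈6/7⌉ of the month.
Days 1–7 hold the 1st Thursday, 8–14 the 2nd, 15–21 the 3rd, 22–28 the 4th, 29–31 the 5th.
6 is in the range for the 1st.

1st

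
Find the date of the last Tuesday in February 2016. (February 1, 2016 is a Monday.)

February 2016 begins on a Monday, so the first Tuesday is February 2 (1 day later).
February 2016 has 29 days. Adding weeks: 2, 9, 16, 23 — the last one ≤ 29 is the 23rd.

23 February 2016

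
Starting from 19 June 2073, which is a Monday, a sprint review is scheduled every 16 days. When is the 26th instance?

The 26th occurrence is 25 intervals after the first: 25 × 16 = 400 days after 19 June 2073.
June has 30 days — 11 days to the end of June leaves 389.
July has 31 days (358 left).
August has 31 days (327 left).
September has 30 days (297 left).
October has 31 days (266 left).
November has 30 days (236 left).
December has 31 days (205 left).
January has 31 days (174 left).
February has 28 days (146 left).
March has 31 days (115 left).
April has 30 days (85 left).
May has 31 days (54 left).
June has 30 days (24 left).
24 days into July → 24 July 2074.

24 July 2074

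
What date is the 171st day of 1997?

January has 31 days (171 − 31 = 140 remain).
February has 28 days (140 − 28 = 112 remain).
March has 31 days (112 − 31 = 81 remain).
April has 30 days (81 − 30 = 51 remain).
May has 31 days (51 − 31 = 20 remain).
20 into June → June 20.

June 20, 1997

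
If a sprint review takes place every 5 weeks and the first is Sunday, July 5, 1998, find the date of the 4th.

October 18, 1998

The 4th occurrence is 3 intervals after the first: 3 × 35 = 105 days after July 5, 1998.
July has 31 days — 26 days to the end of July leaves 79.
August has 31 days (48 left).
September has 30 days (18 left).
18 days into October → October 18, 1998.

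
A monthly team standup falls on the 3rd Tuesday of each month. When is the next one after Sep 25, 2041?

Oct 15, 2041

Sep 2041 starts on a Sunday; its first Tuesday is the 3rd, so the 3rd Tuesday is the 17th — Sep 17, 2041.
That is not after Sep 25, 2041, so look at Oct 2041.
Oct 2041 starts on a Tuesday; its first Tuesday is the 1st, so the 3rd Tuesday is the 15th — Oct 15, 2041.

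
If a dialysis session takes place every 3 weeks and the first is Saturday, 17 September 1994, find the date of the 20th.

The 20th occurrence is 19 intervals after the first: 19 × 21 = 399 days after 17 September 1994.
September has 30 days — 13 days to the end of September leaves 386.
October has 31 days (355 left).
November has 30 days (325 left).
December has 31 days (294 left).
January has 31 days (263 left).
February has 28 days (235 left).
March has 31 days (204 left).
April has 30 days (174 left).
May has 31 days (143 left).
June has 30 days (113 left).
July has 31 days (82 left).
August has 31 days (51 left).
September has 30 days (21 left).
21 days into October → 21 October 1995.

21 October 1995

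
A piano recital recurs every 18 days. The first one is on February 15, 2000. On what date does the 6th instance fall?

May 15, 2000

The 6th occurrence is 5 intervals after the first: 5 × 18 = 90 days after February 15, 2000.
February has 29 days — 14 days to the end of February leaves 76.
March has 31 days (45 left).
April has 30 days (15 left).
15 days into May → May 15, 2000.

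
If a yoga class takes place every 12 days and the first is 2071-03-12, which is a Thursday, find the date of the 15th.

The 15th occurrence is 14 intervals after the first: 14 × 12 = 168 days after 2071-03-12.
March has 31 days — 19 days to the end of March leaves 149.
April has 30 days (119 left).
May has 31 days (88 left).
June has 30 days (58 left).
July has 31 days (27 left).
27 days into August → 2071-08-27.

2071-08-27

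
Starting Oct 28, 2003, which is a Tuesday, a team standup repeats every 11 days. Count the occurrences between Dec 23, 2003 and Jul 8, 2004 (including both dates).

Occurrences land 11·i days after Oct 28, 2003 for i = 0, 1, 2, …
Dec 23, 2003 is 56 days after the start; 56 ÷ 11 = 5 remainder 1; since the remainder is 1, round up to i = 6. First occurrence in the window: #7 on Jan 2, 2004 (6×11 = 66 days in).
Jul 8, 2004 is 254 days after the start; 254 ÷ 11 = 23 remainder 1. Last occurrence in the window: #24 on Jul 7, 2004.
Occurrences #7 through #24: 18 in total.

18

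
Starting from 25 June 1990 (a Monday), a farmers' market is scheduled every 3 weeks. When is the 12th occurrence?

The 12th occurrence is 11 intervals after the first: 11 × 21 = 231 days after 25 June 1990.
June has 30 days — 5 days to the end of June leaves 226.
July has 31 days (195 left).
August has 31 days (164 left).
September has 30 days (134 left).
October has 31 days (103 left).
November has 30 days (73 left).
December has 31 days (42 left).
January has 31 days (11 left).
11 days into February → 11 February 1991.

11 February 1991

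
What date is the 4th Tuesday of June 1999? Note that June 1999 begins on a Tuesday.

June 1999 begins on a Tuesday, so the first Tuesday is June 1.
The 4th Tuesday is 3 weeks later: 1 + 21 = 22.

June 22, 1999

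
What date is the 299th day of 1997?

26 October 1997

January has 31 days (299 − 31 = 268 remain).
February has 28 days (268 − 28 = 240 remain).
March has 31 days (240 − 31 = 209 remain).
April has 30 days (209 − 30 = 179 remain).
May has 31 days (179 − 31 = 148 remain).
June has 30 days (148 − 30 = 118 remain).
July has 31 days (118 − 31 = 87 remain).
August has 31 days (87 − 31 = 56 remain).
September has 30 days (56 − 30 = 26 remain).
26 into October → October 26.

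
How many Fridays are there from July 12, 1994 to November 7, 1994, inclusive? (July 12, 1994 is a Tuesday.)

July 12, 1994 is a Tuesday; the first Friday on or after it is July 15, 1994 (3 days later).
From July 15, 1994 to November 7, 1994: 16 + 31 + 30 + 31 + 7 = 115 days (rest of July, August, September, October, November).
115 ÷ 7 = 16 full weeks with remainder 3, so 16 more Fridays after the first → 17.

17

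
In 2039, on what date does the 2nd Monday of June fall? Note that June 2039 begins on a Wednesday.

13 June 2039

June 2039 begins on a Wednesday, so the first Monday is June 6 (5 days later).
The 2nd Monday is 1 weeks later: 6 + 7 = 13.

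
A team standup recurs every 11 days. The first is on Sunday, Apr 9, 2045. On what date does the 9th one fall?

The 9th occurrence is 8 intervals after the first: 8 × 11 = 88 days after Apr 9, 2045.
Apr has 30 days — 21 days to the end of Apr leaves 67.
May has 31 days (36 left).
Jun has 30 days (6 left).
6 days into Jul → Jul 6, 2045.

Jul 6, 2045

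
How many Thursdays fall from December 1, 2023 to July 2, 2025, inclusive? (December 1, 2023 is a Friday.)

December 1, 2023 is a Friday; the first Thursday on or after it is December 7, 2023 (6 days later).
From December 7, 2023 to July 2, 2025: 24 + 366 + 183 = 573 days (rest of 2023, 2024, to July 2, 2025 in 2025).
573 ÷ 7 = 81 full weeks with remainder 6, so 81 more Thursdays after the first → 82.

82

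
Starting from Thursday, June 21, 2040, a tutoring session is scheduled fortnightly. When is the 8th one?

September 27, 2040

The 8th occurrence is 7 intervals after the first: 7 × 14 = 98 days after June 21, 2040.
June has 30 days — 9 days to the end of June leaves 89.
July has 31 days (58 left).
August has 31 days (27 left).
27 days into September → September 27, 2040.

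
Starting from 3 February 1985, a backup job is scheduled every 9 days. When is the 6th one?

20 March 1985

The 6th occurrence is 5 intervals after the first: 5 × 9 = 45 days after 3 February 1985.
February has 28 days — 25 days to the end of February leaves 20.
20 days into March → 20 March 1985.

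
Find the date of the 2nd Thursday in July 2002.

The first Thursday of July 2002 is July 4.
The 2nd Thursday is 1 weeks later: 4 + 7 = 11.

11 July 2002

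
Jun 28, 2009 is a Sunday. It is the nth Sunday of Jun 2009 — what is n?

4th

Day 28 falls in week ⌈28/7⌉ of the month.
Days 1–7 hold the 1st Sunday, 8–14 the 2nd, 15–21 the 3rd, 22–28 the 4th, 29–31 the 5th.
28 is in the range for the 4th.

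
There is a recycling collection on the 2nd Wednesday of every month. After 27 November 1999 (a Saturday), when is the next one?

November 1999 starts on a Monday; its first Wednesday is the 3rd, so the 2nd Wednesday is the 10th — 10 November 1999.
That is not after 27 November 1999, so look at December 1999.
December 1999 starts on a Wednesday; its first Wednesday is the 1st, so the 2nd Wednesday is the 8th — 8 December 1999.

8 December 1999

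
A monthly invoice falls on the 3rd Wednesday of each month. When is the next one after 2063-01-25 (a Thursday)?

2063-02-21

January 2063 starts on a Monday; its first Wednesday is the 3rd, so the 3rd Wednesday is the 17th — 2063-01-17.
That is not after 2063-01-25, so look at February 2063.
February 2063 starts on a Thursday; its first Wednesday is the 7th, so the 3rd Wednesday is the 21st — 2063-02-21.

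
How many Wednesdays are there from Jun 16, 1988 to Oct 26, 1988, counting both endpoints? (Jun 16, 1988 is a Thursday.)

19

Jun 16, 1988 is a Thursday; the first Wednesday on or after it is Jun 22, 1988 (6 days later).
From Jun 22, 1988 to Oct 26, 1988: 8 + 31 + 31 + 30 + 26 = 126 days (rest of Jun, Jul, Aug, Sep, Oct).
126 ÷ 7 = 18 full weeks with remainder 0, so 18 more Wednesdays after the first → 19.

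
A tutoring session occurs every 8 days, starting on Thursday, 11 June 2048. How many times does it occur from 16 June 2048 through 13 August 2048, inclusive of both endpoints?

7

Occurrences land 8·i days after 11 June 2048 for i = 0, 1, 2, …
16 June 2048 is 5 days after the start; 5 ÷ 8 = 0 remainder 5; since the remainder is 5, round up to i = 1. First occurrence in the window: #2 on 19 June 2048 (1×8 = 8 days in).
13 August 2048 is 63 days after the start; 63 ÷ 8 = 7 remainder 7. Last occurrence in the window: #8 on 6 August 2048.
Occurrences #2 through #8: 7 in total.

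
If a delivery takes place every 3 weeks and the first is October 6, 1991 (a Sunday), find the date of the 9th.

The 9th occurrence is 8 intervals after the first: 8 × 21 = 168 days after October 6, 1991.
October has 31 days — 25 days to the end of October leaves 143.
November has 30 days (113 left).
December has 31 days (82 left).
January has 31 days (51 left).
February has 29 days (22 left).
22 days into March → March 22, 1992.

March 22, 1992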